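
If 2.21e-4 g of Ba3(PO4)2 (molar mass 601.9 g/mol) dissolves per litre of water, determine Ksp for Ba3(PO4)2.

Molar solubility s = (2.21 x 10^-4 g/L) / (601.9 g/mol) = 3.672 x 10^-7 M.
Ba3(PO4)2(s) ⇌ 3 Ba^2+ + 2 PO4^3-
Let s = molar solubility. Then [Ba^2+] = 3s and [PO4^3-] = 2s.
Ksp = [Ba^2+]^3[PO4^3-]^2
Ksp = (3s)^3(2s)^2 = 108s^5
With s = 3.672 x 10^-7: Ksp = 7.21 × 10^-31

7.21 x 10^-31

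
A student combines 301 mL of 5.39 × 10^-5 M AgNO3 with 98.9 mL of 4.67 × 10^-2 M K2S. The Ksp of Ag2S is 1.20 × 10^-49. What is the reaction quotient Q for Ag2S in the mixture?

1.90e-11

Total volume = 301 + 98.9 = 399.9 mL.
[Ag^+] = 5.39 × 10^-5 × (301/399.9) = 4.057 × 10^-5 M
[S^2-] = 4.67 × 10^-2 × (98.9/399.9) = 1.155 × 10^-2 M
Ag2S(s) ⇌ 2 Ag^+(aq) + S^2-(aq), so Q = [Ag^+]^2[S^2-]
Q = (4.057 × 10^-5)^2(1.155 × 10^-2) = 1.90 x 10^-11
Q > Ksp, so Ag2S will precipitate.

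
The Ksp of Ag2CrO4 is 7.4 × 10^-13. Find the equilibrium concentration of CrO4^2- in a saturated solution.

[CrO4^2-] = 5.7 × 10^-5 M

Ag2CrO4(s) ⇌ 2 Ag^+(aq) + CrO4^2-(aq)
Ksp = [Ag^+]^2[CrO4^2-]
Let s = molar solubility. Then [Ag^+] = 2s and [CrO4^2-] = s.
Substituting: Ksp = (2s)^2s = 4s^3
s = (7.4 × 10^-13 / 4)^(1/3) = 5.70 × 10^-5 M
[CrO4^2-] = s = 5.7 x 10^-5 M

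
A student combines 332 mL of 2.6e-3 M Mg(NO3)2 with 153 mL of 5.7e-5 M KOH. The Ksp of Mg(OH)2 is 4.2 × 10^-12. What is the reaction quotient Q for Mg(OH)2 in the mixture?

Total volume = 332 + 153 = 485 mL.
[Mg^2+] = 2.6 x 10^-3 × (332/485) = 1.78 × 10^-3 M
[OH^-] = 5.7 × 10^-5 × (153/485) = 1.80 × 10^-5 M
Mg(OH)2(s) <=> Mg^2+ + 2 OH^-, so Q = [Mg^2+][OH^-]^2
Q = (1.78 x 10^-3)(1.80 × 10^-5)^2 = 5.8 × 10^-13
Q < Ksp, so no precipitate of Mg(OH)2 forms.

Q ≈ 5.8 × 10^-13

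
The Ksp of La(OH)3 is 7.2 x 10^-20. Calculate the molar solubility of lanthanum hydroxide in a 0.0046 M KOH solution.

La(OH)3(s) ⇌ La^3+(aq) + 3 OH^-(aq)
Ksp = [La^3+][OH^-]^3
Let s = moles of La(OH)3 that dissolve per litre. [La^3+] = s, [OH^-] = 0.0046 + 3s ≈ 0.0046 (since OH^- from KOH dominates).
Ksp ≈ s × (0.0046)^3
s = 7.4 x 10^-13 M
Check: 3s = 2.2 × 10^-12 ≪ 0.0046, so the approximation is valid.

s = 7.4 × 10^-13 M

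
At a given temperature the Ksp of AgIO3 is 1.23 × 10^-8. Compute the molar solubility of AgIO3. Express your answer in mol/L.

AgIO3(s) ⇌ Ag^+ + IO3^-
Ksp = [Ag^+][IO3^-]
Let s = molar solubility. Then [Ag^+] = s and [IO3^-] = s.
Ksp = (s)(s) = s^2
s = √(1.23 × 10^-8) = 1.11 × 10^-4 M

s ≈ 1.11 x 10^-4 M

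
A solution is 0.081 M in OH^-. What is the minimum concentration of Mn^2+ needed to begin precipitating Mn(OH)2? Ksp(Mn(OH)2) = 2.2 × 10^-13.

[Mn^2+] = 3.4 x 10^-11 M

Mn(OH)2(s) ⇌ Mn^2+(aq) + 2 OH^-(aq)
Ksp = [Mn^2+][OH^-]^2
Precipitation begins when Q = Ksp. With [OH^-] = 0.081 M:
2.2 × 10^-13 = (0.081)^2 × [Mn^2+]
[Mn^2+] = (2.2 × 10^-13 / 6.56 x 10^-3) = 3.4 × 10^-11 M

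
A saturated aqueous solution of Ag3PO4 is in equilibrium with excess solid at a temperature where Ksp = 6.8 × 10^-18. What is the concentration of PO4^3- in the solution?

[PO4^3-] = 2.2 × 10^-5 M

Ag3PO4(s) <=> 3 Ag^+(aq) + PO4^3-(aq)
Ksp = [Ag^+]^3[PO4^3-]
If s mol/L of Ag3PO4 dissolves, [Ag^+] = 3s and [PO4^3-] = s.
Ksp = (3s)^3s = 27s^4
Solving, s = (6.8 × 10^-18/27)^(1/4) = 2.24 x 10^-5 M
[PO4^3-] = s = 2.2 x 10^-5 M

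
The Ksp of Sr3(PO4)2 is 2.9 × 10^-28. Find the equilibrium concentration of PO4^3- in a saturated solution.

2.4 x 10^-6 M

Sr3(PO4)2(s) ⇌ 3 Sr^2+ + 2 PO4^3-
Ksp = [Sr^2+]^3[PO4^3-]^2
With molar solubility s: [Sr^2+] = 3s, [PO4^3-] = 2s.
Substituting: Ksp = (3s)^3(2s)^2 = 108s^5
Solving, s = (2.9 × 10^-28/108)^(1/5) = 1.22 × 10^-6 M
[PO4^3-] = 2s = 2.4 x 10^-6 M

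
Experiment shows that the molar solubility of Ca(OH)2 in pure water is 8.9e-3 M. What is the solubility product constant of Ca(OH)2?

2.8e-6

Ca(OH)2(s) ⇌ Ca^2+ + 2 OH^-
With molar solubility s: [Ca^2+] = s, [OH^-] = 2s.
Ksp = [Ca^2+][OH^-]^2
Substituting: Ksp = s(2s)^2 = 4s^3
With s = 8.9 × 10^-3: Ksp = 2.8 × 10^-6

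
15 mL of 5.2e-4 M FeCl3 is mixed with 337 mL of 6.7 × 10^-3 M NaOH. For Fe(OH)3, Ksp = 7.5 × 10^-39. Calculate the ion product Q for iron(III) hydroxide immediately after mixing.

Q ≈ 5.8 x 10^-12

Total volume = 15 + 337 = 352 mL.
[Fe^3+] = 5.2 × 10^-4 × (15/352) = 2.22 × 10^-5 M
[OH^-] = 6.7 × 10^-3 × (337/352) = 6.41 x 10^-3 M
Fe(OH)3(s) <=> Fe^3+ + 3 OH^-, so Q = [Fe^3+][OH^-]^3
Q = (2.22 × 10^-5)(6.41 x 10^-3)^3 = 5.8 x 10^-12
Q > Ksp, so Fe(OH)3 will precipitate.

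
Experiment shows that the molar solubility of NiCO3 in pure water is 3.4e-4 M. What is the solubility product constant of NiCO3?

Ksp ≈ 1.2e-7

NiCO3(s) <=> Ni^2+(aq) + CO3^2-(aq)
If s mol/L of NiCO3 dissolves, [Ni^2+] = s and [CO3^2-] = s.
Ksp = [Ni^2+][CO3^2-]
Ksp = s × s = s^2
With s = 3.4 × 10^-4: Ksp = 1.2 × 10^-7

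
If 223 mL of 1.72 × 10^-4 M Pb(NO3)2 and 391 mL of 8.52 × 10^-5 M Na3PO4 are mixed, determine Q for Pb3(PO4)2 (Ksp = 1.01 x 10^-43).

Total volume = 223 + 391 = 614 mL.
[Pb^2+] = 1.72 × 10^-4 × (223/614) = 6.247 × 10^-5 M
[PO4^3-] = 8.52 x 10^-5 × (391/614) = 5.426 x 10^-5 M
Pb3(PO4)2(s) ⇌ 3 Pb^2+(aq) + 2 PO4^3-(aq), so Q = [Pb^2+]^3[PO4^3-]^2
Q = (6.247 × 10^-5)^3(5.426 × 10^-5)^2 = 7.18 × 10^-22
Q > Ksp, so Pb3(PO4)2 will precipitate.

Q ≈ 7.18 x 10^-22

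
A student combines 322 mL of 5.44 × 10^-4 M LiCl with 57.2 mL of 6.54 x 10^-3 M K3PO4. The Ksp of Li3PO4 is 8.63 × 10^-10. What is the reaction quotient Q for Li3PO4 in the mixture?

Total volume = 322 + 57.2 = 379.2 mL.
[Li^+] = 5.44 x 10^-4 × (322/379.2) = 4.619 × 10^-4 M
[PO4^3-] = 6.54 × 10^-3 × (57.2/379.2) = 9.865 × 10^-4 M
Li3PO4(s) <=> 3 Li^+(aq) + PO4^3-(aq), so Q = [Li^+]^3[PO4^3-]
Q = (4.619 × 10^-4)^3(9.865 x 10^-4) = 9.72 × 10^-14
Q < Ksp, so no precipitate of Li3PO4 forms.

Q = 9.72 × 10^-14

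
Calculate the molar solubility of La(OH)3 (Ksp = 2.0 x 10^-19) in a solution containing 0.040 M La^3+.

5.7 x 10^-7 M

La(OH)3(s) <=> La^3+(aq) + 3 OH^-(aq)
Ksp = [La^3+][OH^-]^3
Let s = moles of La(OH)3 that dissolve per litre. [La^3+] = 0.040 + s ≈ 0.040, [OH^-] = 3s (since the La^3+ already present dominates).
Ksp ≈ 0.040 × (3s)^3
s = 5.7 × 10^-7 M
Check: s = 5.7 × 10^-7 ≪ 0.040, so the approximation is valid.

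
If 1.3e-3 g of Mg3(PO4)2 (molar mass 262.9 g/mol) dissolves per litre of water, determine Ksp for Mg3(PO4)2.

Ksp = 3.2 x 10^-25

Molar solubility s = (1.3 × 10^-3 g/L) / (262.9 g/mol) = 4.94 x 10^-6 M.
Mg3(PO4)2(s) ⇌ 3 Mg^2+(aq) + 2 PO4^3-(aq)
If s mol/L of Mg3(PO4)2 dissolves, [Mg^2+] = 3s and [PO4^3-] = 2s.
Ksp = [Mg^2+]^3[PO4^3-]^2
Ksp = (3s)^3(2s)^2 = 108s^5
Ksp = 108 × (4.94 x 10^-6)^5 = 3.2 x 10^-25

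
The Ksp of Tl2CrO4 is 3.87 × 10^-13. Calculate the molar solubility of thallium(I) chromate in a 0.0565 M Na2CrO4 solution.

s ≈ 1.31e-6 M

Tl2CrO4(s) ⇌ 2 Tl^+ + CrO4^2-
Ksp = [Tl^+]^2[CrO4^2-]
Let s be the molar solubility in this solution. [Tl^+] = 2s, [CrO4^2-] = 0.0565 + s ≈ 0.0565 (common-ion effect: CrO4^2- is already 0.0565 M).
Ksp ≈ (2s)^2 × 0.0565
s = 1.31 × 10^-6 M
Check: s = 1.3 × 10^-6 ≪ 0.0565, so the approximation is valid.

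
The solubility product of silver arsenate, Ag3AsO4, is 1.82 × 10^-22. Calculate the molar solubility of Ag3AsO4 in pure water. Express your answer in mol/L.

s ≈ 1.61 x 10^-6 M

Ag3AsO4(s) ⇌ 3 Ag^+(aq) + AsO4^3-(aq)
Ksp = [Ag^+]^3[AsO4^3-]
If s mol/L of Ag3AsO4 dissolves, [Ag^+] = 3s and [AsO4^3-] = s.
So Ksp = (3s)^3 × s = 27s^4
s^4 = 1.82 × 10^-22 / 27, so s = 1.61 × 10^-6 M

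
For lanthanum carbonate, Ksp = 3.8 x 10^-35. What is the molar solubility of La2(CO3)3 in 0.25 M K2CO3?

2.5 × 10^-17 M

La2(CO3)3(s) ⇌ 2 La^3+(aq) + 3 CO3^2-(aq)
Ksp = [La^3+]^2[CO3^2-]^3
Let s = moles of La2(CO3)3 that dissolve per litre. [La^3+] = 2s, [CO3^2-] = 0.25 + 3s ≈ 0.25 (common-ion effect: CO3^2- is already 0.25 M).
Ksp ≈ (2s)^2 × (0.25)^3
s = 2.5 × 10^-17 M
Check: 3s = 7.4 × 10^-17 ≪ 0.25, so the approximation is valid.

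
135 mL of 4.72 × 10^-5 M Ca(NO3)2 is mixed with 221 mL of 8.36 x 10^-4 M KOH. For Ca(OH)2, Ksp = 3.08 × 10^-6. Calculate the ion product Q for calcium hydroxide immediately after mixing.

4.82 × 10^-12

Total volume = 135 + 221 = 356 mL.
[Ca^2+] = 4.72 × 10^-5 × (135/356) = 1.790 × 10^-5 M
[OH^-] = 8.36 × 10^-4 × (221/356) = 5.190 x 10^-4 M
Ca(OH)2(s) ⇌ Ca^2+(aq) + 2 OH^-(aq), so Q = [Ca^2+][OH^-]^2
Q = (1.790 x 10^-5)(5.190 × 10^-4)^2 = 4.82 x 10^-12
Q < Ksp, so no precipitate of Ca(OH)2 forms.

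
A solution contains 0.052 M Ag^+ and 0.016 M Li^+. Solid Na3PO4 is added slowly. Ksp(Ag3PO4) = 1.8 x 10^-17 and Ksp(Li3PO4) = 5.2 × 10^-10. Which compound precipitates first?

Ag3PO4

Precipitation of each salt starts when its ion product equals its Ksp.
For Ag3PO4: 1.8 x 10^-17 = (0.052)^3 × [PO4^3-]  ⇒  [PO4^3-] = 1.3 × 10^-13 M.
For Li3PO4: 5.2 × 10^-10 = (0.016)^3 × [PO4^3-]  ⇒  [PO4^3-] = 1.3 × 10^-4 M.
The salt with the lower threshold [PO4^3-] precipitates first: Ag3PO4.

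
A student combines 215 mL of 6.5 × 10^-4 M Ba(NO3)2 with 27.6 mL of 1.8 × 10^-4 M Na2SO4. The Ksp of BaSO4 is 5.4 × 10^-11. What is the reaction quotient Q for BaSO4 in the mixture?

Total volume = 215 + 27.6 = 242.6 mL.
[Ba^2+] = 6.5 × 10^-4 × (215/242.6) = 5.76 × 10^-4 M
[SO4^2-] = 1.8 × 10^-4 × (27.6/242.6) = 2.05 x 10^-5 M
BaSO4(s) ⇌ Ba^2+ + SO4^2-, so Q = [Ba^2+][SO4^2-]
Q = (5.76 × 10^-4)(2.05 × 10^-5) = 1.2 × 10^-8
Q > Ksp, so BaSO4 will precipitate.

1.2e-8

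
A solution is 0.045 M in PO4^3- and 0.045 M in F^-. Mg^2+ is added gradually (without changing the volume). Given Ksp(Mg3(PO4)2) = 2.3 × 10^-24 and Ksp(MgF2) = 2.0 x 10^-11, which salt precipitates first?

Each salt begins to precipitate when Q = Ksp, i.e. when [Mg^2+] reaches its threshold.
For Mg3(PO4)2: 2.3 × 10^-24 = (0.045)^2 × [Mg^2+]^3  ⇒  [Mg^2+] = 1.0 × 10^-7 M.
For MgF2: 2.0 x 10^-11 = (0.045)^2 × [Mg^2+]  ⇒  [Mg^2+] = 9.9 × 10^-9 M.
The salt with the lower threshold [Mg^2+] precipitates first: MgF2.

MgF2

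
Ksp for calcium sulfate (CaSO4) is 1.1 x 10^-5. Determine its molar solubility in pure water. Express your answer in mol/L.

CaSO4(s) ⇌ Ca^2+ + SO4^2-
Ksp = [Ca^2+][SO4^2-]
With molar solubility s: [Ca^2+] = s, [SO4^2-] = s.
Ksp = s^2
s = (1.1 x 10^-5)^(1/2) = 3.3 x 10^-3 M

s ≈ 3.3 x 10^-3 M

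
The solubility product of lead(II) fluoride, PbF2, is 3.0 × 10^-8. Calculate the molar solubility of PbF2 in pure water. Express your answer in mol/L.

s ≈ 2.0 × 10^-3 M

PbF2(s) ⇌ Pb^2+(aq) + 2 F^-(aq)
Ksp = [Pb^2+][F^-]^2
With molar solubility s: [Pb^2+] = s, [F^-] = 2s.
Substituting: Ksp = s(2s)^2 = 4s^3
s^3 = 3.0 × 10^-8 / 4, so s = 2.0 x 10^-3 M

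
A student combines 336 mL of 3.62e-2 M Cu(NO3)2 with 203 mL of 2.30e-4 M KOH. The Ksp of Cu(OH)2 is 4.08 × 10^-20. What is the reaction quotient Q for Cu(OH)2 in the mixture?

1.69e-10

Total volume = 336 + 203 = 539 mL.
[Cu^2+] = 3.62 × 10^-2 × (336/539) = 2.257 x 10^-2 M
[OH^-] = 2.30 x 10^-4 × (203/539) = 8.662 x 10^-5 M
Cu(OH)2(s) <=> Cu^2+(aq) + 2 OH^-(aq), so Q = [Cu^2+][OH^-]^2
Q = (2.257 × 10^-2)(8.662 x 10^-5)^2 = 1.69 × 10^-10
Q > Ksp, so Cu(OH)2 will precipitate.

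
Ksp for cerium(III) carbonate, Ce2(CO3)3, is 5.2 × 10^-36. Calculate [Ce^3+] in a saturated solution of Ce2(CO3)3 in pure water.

6.9 x 10^-8 M

Ce2(CO3)3(s) ⇌ 2 Ce^3+ + 3 CO3^2-
Ksp = [Ce^3+]^2[CO3^2-]^3
With molar solubility s: [Ce^3+] = 2s, [CO3^2-] = 3s.
Ksp = (2s)^2(3s)^3 = 108s^5
s^5 = 5.2 × 10^-36 / 108, so s = 3.44 × 10^-8 M
[Ce^3+] = 2s = 6.9 x 10^-8 M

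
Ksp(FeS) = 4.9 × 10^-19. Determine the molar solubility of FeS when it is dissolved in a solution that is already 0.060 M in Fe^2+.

FeS(s) ⇌ Fe^2+(aq) + S^2-(aq)
Ksp = [Fe^2+][S^2-]
Let s = moles of FeS that dissolve per litre. [Fe^2+] = 0.060 + s ≈ 0.060, [S^2-] = s (Ksp is small, so little additional dissolves).
Ksp ≈ 0.060 × s
s = 8.2 x 10^-18 M
Check: s = 8.2 × 10^-18 ≪ 0.060, so the approximation is valid.

8.2 × 10^-18 M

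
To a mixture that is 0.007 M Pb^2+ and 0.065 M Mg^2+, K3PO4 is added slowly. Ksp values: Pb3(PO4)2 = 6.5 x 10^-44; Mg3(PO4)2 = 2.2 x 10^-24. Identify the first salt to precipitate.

Precipitation of each salt starts when its ion product equals its Ksp.
For Pb3(PO4)2: 6.5 x 10^-44 = (0.007)^3 × [PO4^3-]^2  ⇒  [PO4^3-] = 4.4 x 10^-19 M.
For Mg3(PO4)2: 2.2 x 10^-24 = (0.065)^3 × [PO4^3-]^2  ⇒  [PO4^3-] = 9.0 x 10^-11 M.
The salt with the lower threshold [PO4^3-] precipitates first: Pb3(PO4)2.

Pb3(PO4)2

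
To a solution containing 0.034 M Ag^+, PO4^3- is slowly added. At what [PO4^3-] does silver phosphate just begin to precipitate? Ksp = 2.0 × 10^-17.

5.1 × 10^-13 M

Ag3PO4(s) ⇌ 3 Ag^+ + PO4^3-
Ksp = [Ag^+]^3[PO4^3-]
Precipitation begins when Q = Ksp. With [Ag^+] = 0.034 M:
2.0 × 10^-17 = (0.034)^3 × [PO4^3-]
[PO4^3-] = (2.0 × 10^-17 / 3.93 x 10^-5) = 5.1 × 10^-13 M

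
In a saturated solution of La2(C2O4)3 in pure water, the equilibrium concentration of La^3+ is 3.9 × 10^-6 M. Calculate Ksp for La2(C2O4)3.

Ksp = 3.0 × 10^-27

La2(C2O4)3(s) <=> 2 La^3+ + 3 C2O4^2-
Stoichiometry gives [C2O4^2-] = (3/2)[La^3+] = 5.85 x 10^-6 M.
Ksp = [La^3+]^2[C2O4^2-]^3
Ksp = (3.9 × 10^-6)^2 × (5.85 × 10^-6)^3 = 3.0 × 10^-27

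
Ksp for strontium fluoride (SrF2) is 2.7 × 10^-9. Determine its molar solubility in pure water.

s ≈ 8.8e-4 M

SrF2(s) ⇌ Sr^2+ + 2 F^-
Ksp = [Sr^2+][F^-]^2
With molar solubility s: [Sr^2+] = s, [F^-] = 2s.
So Ksp = s × (2s)^2 = 4s^3
s^3 = 2.7 × 10^-9 / 4, so s = 8.8 × 10^-4 M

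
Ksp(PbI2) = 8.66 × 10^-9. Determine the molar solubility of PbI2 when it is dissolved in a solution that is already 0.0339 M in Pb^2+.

PbI2(s) ⇌ Pb^2+ + 2 I^-
Ksp = [Pb^2+][I^-]^2
If s mol/L dissolves here, [Pb^2+] = 0.0339 + s ≈ 0.0339, [I^-] = 2s (Ksp is small, so little additional dissolves).
Ksp ≈ 0.0339 × (2s)^2
s = 2.53 × 10^-4 M
Check: s = 2.5 x 10^-4 ≪ 0.0339, so the approximation is valid.

s ≈ 2.53 x 10^-4 M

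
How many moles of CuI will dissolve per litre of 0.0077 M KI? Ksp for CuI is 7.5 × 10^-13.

CuI(s) ⇌ Cu^+(aq) + I^-(aq)
Ksp = [Cu^+][I^-]
If s mol/L dissolves here, [Cu^+] = s, [I^-] = 0.0077 + s ≈ 0.0077 (Ksp is small, so little additional dissolves).
Ksp ≈ s × 0.0077
s = 9.7 × 10^-11 M
Check: s = 9.7 × 10^-11 ≪ 0.0077, so the approximation is valid.

s ≈ 9.7 × 10^-11 M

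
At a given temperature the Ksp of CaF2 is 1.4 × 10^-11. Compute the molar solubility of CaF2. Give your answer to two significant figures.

s = 1.5e-4 M

CaF2(s) ⇌ Ca^2+(aq) + 2 F^-(aq)
Ksp = [Ca^2+][F^-]^2
With molar solubility s: [Ca^2+] = s, [F^-] = 2s.
So Ksp = s × (2s)^2 = 4s^3
Solving, s = (1.4 × 10^-11/4)^(1/3) = 1.5 × 10^-4 M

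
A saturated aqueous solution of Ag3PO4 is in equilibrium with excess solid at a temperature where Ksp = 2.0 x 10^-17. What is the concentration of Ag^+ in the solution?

Ag3PO4(s) ⇌ 3 Ag^+(aq) + PO4^3-(aq)
Ksp = [Ag^+]^3[PO4^3-]
With molar solubility s: [Ag^+] = 3s, [PO4^3-] = s.
Substituting: Ksp = (3s)^3s = 27s^4
Solving, s = (2.0 x 10^-17/27)^(1/4) = 2.93 × 10^-5 M
[Ag^+] = 3s = 8.8 x 10^-5 M

[Ag^+] ≈ 8.8 × 10^-5 M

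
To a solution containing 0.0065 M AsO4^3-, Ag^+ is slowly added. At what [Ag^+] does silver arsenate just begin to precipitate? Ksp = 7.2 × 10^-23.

[Ag^+] = 2.2 × 10^-7 M

Ag3AsO4(s) ⇌ 3 Ag^+(aq) + AsO4^3-(aq)
Ksp = [Ag^+]^3[AsO4^3-]
Precipitation begins when Q = Ksp. With [AsO4^3-] = 0.0065 M:
7.2 × 10^-23 = (0.0065) × [Ag^+]^3
[Ag^+] = (7.2 × 10^-23 / 6.5 × 10^-3)^(1/3) = 2.2 × 10^-7 M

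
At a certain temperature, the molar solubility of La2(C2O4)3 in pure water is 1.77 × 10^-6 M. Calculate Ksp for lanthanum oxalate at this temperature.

Ksp ≈ 1.88 x 10^-27

La2(C2O4)3(s) <=> 2 La^3+ + 3 C2O4^2-
Let s = molar solubility. Then [La^3+] = 2s and [C2O4^2-] = 3s.
Ksp = [La^3+]^2[C2O4^2-]^3
So Ksp = (2s)^2 × (3s)^3 = 108s^5
Ksp = 108 × (1.77 × 10^-6)^5 = 1.88 x 10^-27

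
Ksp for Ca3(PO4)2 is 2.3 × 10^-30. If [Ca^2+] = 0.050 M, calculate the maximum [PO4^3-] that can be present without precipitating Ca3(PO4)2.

Ca3(PO4)2(s) ⇌ 3 Ca^2+(aq) + 2 PO4^3-(aq)
Ksp = [Ca^2+]^3[PO4^3-]^2
Precipitation begins when Q = Ksp. With [Ca^2+] = 0.050 M:
2.3 × 10^-30 = (0.050)^3 × [PO4^3-]^2
[PO4^3-] = (2.3 × 10^-30 / 1.25 x 10^-4)^(1/2) = 1.4 × 10^-13 M

[PO4^3-] ≈ 1.4e-13 M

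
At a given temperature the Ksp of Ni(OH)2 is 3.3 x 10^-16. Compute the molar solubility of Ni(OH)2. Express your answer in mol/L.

4.4e-6 M

Ni(OH)2(s) ⇌ Ni^2+ + 2 OH^-
Ksp = [Ni^2+][OH^-]^2
Let s = molar solubility. Then [Ni^2+] = s and [OH^-] = 2s.
Ksp = s(2s)^2 = 4s^3
s^3 = 3.3 x 10^-16 / 4, so s = 4.4 × 10^-6 M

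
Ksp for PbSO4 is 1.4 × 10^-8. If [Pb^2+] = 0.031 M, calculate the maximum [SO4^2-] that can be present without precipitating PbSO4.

[SO4^2-] ≈ 4.5e-7 M

PbSO4(s) <=> Pb^2+ + SO4^2-
Ksp = [Pb^2+][SO4^2-]
Precipitation begins when Q = Ksp. With [Pb^2+] = 0.031 M:
1.4 × 10^-8 = (0.031) × [SO4^2-]
[SO4^2-] = (1.4 × 10^-8 / 3.1 x 10^-2) = 4.5 × 10^-7 M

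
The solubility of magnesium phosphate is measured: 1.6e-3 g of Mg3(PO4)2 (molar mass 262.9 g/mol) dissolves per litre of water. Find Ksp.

Ksp ≈ 9.0 x 10^-25

Molar solubility s = (1.6 × 10^-3 g/L) / (262.9 g/mol) = 6.09 × 10^-6 M.
Mg3(PO4)2(s) ⇌ 3 Mg^2+(aq) + 2 PO4^3-(aq)
For each mole of Mg3(PO4)2 that dissolves: [Mg^2+] = 3s, [PO4^3-] = 2s.
Ksp = [Mg^2+]^3[PO4^3-]^2
Substituting: Ksp = (3s)^3(2s)^2 = 108s^5
Ksp = 108 × (6.09 × 10^-6)^5 = 9.0 × 10^-25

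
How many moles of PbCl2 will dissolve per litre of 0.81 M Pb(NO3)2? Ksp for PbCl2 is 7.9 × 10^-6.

s ≈ 1.6e-3 M

PbCl2(s) <=> Pb^2+(aq) + 2 Cl^-(aq)
Ksp = [Pb^2+][Cl^-]^2
Let s = moles of PbCl2 that dissolve per litre. [Pb^2+] = 0.81 + s ≈ 0.81, [Cl^-] = 2s (since Pb^2+ from Pb(NO3)2 dominates).
Ksp ≈ 0.81 × (2s)^2
s = 1.6 × 10^-3 M
Check: s = 1.6 x 10^-3 ≪ 0.81, so the approximation is valid.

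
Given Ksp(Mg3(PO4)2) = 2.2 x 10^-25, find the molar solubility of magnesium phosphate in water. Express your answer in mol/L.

s = 4.6 x 10^-6 M

Mg3(PO4)2(s) <=> 3 Mg^2+(aq) + 2 PO4^3-(aq)
Ksp = [Mg^2+]^3[PO4^3-]^2
If s mol/L of Mg3(PO4)2 dissolves, [Mg^2+] = 3s and [PO4^3-] = 2s.
So Ksp = (3s)^3 × (2s)^2 = 108s^5
s = (2.2 x 10^-25 / 108)^(1/5) = 4.6 × 10^-6 M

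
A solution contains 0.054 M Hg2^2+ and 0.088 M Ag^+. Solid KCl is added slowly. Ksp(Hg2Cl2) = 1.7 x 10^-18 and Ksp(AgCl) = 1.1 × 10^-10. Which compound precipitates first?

Precipitation of each salt starts when its ion product equals its Ksp.
For Hg2Cl2: 1.7 x 10^-18 = 0.054 × [Cl^-]^2  ⇒  [Cl^-] = 5.6 x 10^-9 M.
For AgCl: 1.1 × 10^-10 = 0.088 × [Cl^-]  ⇒  [Cl^-] = 1.3 × 10^-9 M.
The salt with the lower threshold [Cl^-] precipitates first: AgCl.

AgCl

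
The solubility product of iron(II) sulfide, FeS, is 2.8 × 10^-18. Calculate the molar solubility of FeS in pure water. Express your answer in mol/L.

FeS(s) <=> Fe^2+ + S^2-
Ksp = [Fe^2+][S^2-]
If s mol/L of FeS dissolves, [Fe^2+] = s and [S^2-] = s.
Ksp = s × s = s^2
s = (2.8 × 10^-18)^(1/2) = 1.7 x 10^-9 M

1.7 x 10^-9 M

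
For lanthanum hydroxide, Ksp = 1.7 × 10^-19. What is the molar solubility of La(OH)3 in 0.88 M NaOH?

s = 2.5 x 10^-19 M

La(OH)3(s) ⇌ La^3+(aq) + 3 OH^-(aq)
Ksp = [La^3+][OH^-]^3
If s mol/L dissolves here, [La^3+] = s, [OH^-] = 0.88 + 3s ≈ 0.88 (since OH^- from NaOH dominates).
Ksp ≈ s × (0.88)^3
s = 2.5 × 10^-19 M
Check: 3s = 7.5 × 10^-19 ≪ 0.88, so the approximation is valid.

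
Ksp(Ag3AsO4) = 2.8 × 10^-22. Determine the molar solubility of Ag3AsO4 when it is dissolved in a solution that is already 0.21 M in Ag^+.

Ag3AsO4(s) ⇌ 3 Ag^+ + AsO4^3-
Ksp = [Ag^+]^3[AsO4^3-]
If s mol/L dissolves here, [Ag^+] = 0.21 + 3s ≈ 0.21, [AsO4^3-] = s (since the Ag^+ already present dominates).
Ksp ≈ (0.21)^3 × s
s = 3.0 × 10^-20 M
Check: 3s = 9.1 x 10^-20 ≪ 0.21, so the approximation is valid.

3.0e-20 M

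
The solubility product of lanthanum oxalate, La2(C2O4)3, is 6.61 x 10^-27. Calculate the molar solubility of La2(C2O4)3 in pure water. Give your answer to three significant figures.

s ≈ 2.28 x 10^-6 M

La2(C2O4)3(s) <=> 2 La^3+(aq) + 3 C2O4^2-(aq)
Ksp = [La^3+]^2[C2O4^2-]^3
Let s = molar solubility. Then [La^3+] = 2s and [C2O4^2-] = 3s.
Ksp = (2s)^2(3s)^3 = 108s^5
s = (6.61 x 10^-27 / 108)^(1/5) = 2.28 × 10^-6 M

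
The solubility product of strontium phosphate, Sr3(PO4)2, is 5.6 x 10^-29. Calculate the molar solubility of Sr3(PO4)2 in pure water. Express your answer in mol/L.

s ≈ 8.8 x 10^-7 M

Sr3(PO4)2(s) <=> 3 Sr^2+(aq) + 2 PO4^3-(aq)
Ksp = [Sr^2+]^3[PO4^3-]^2
For each mole of Sr3(PO4)2 that dissolves: [Sr^2+] = 3s, [PO4^3-] = 2s.
Substituting: Ksp = (3s)^3(2s)^2 = 108s^5
s^5 = 5.6 x 10^-29 / 108, so s = 8.8 × 10^-7 M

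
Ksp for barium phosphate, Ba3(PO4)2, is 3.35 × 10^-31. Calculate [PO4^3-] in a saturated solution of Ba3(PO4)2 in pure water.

[PO4^3-] = 6.30e-7 M

Ba3(PO4)2(s) <=> 3 Ba^2+ + 2 PO4^3-
Ksp = [Ba^2+]^3[PO4^3-]^2
For each mole of Ba3(PO4)2 that dissolves: [Ba^2+] = 3s, [PO4^3-] = 2s.
Substituting: Ksp = (3s)^3(2s)^2 = 108s^5
s = (3.35 × 10^-31 / 108)^(1/5) = 3.150 × 10^-7 M
[PO4^3-] = 2s = 6.30 × 10^-7 M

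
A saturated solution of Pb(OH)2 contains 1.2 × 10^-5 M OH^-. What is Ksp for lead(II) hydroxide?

8.6e-16

Pb(OH)2(s) ⇌ Pb^2+(aq) + 2 OH^-(aq)
Stoichiometry gives [Pb^2+] = (1/2)[OH^-] = 6.00 × 10^-6 M.
Ksp = [Pb^2+][OH^-]^2
Ksp = 6.00 × 10^-6 × (1.2 x 10^-5)^2 = 8.6 × 10^-16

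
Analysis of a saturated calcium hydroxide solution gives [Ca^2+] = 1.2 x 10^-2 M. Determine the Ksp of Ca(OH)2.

Ca(OH)2(s) ⇌ Ca^2+(aq) + 2 OH^-(aq)
Stoichiometry gives [OH^-] = (2/1)[Ca^2+] = 2.40 x 10^-2 M.
Ksp = [Ca^2+][OH^-]^2
Ksp = 1.2 × 10^-2 × (2.40 × 10^-2)^2 = 6.9 x 10^-6

6.9e-6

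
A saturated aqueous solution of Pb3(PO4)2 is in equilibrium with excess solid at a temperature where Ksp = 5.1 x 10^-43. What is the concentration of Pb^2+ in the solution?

[Pb^2+] = 4.1 × 10^-9 M

Pb3(PO4)2(s) <=> 3 Pb^2+(aq) + 2 PO4^3-(aq)
Ksp = [Pb^2+]^3[PO4^3-]^2
Let s = molar solubility. Then [Pb^2+] = 3s and [PO4^3-] = 2s.
Ksp = (3s)^3(2s)^2 = 108s^5
s = (5.1 x 10^-43 / 108)^(1/5) = 1.36 × 10^-9 M
[Pb^2+] = 3s = 4.1 × 10^-9 M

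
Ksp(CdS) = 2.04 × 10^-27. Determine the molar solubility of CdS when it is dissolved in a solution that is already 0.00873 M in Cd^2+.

CdS(s) ⇌ Cd^2+ + S^2-
Ksp = [Cd^2+][S^2-]
Let s be the molar solubility in this solution. [Cd^2+] = 0.00873 + s ≈ 0.00873, [S^2-] = s (since the Cd^2+ already present dominates).
Ksp ≈ 0.00873 × s
s = 2.34 × 10^-25 M
Check: s = 2.3 × 10^-25 ≪ 0.00873, so the approximation is valid.

2.34 × 10^-25 M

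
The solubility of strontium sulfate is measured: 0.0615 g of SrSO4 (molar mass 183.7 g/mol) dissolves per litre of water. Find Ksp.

Ksp ≈ 1.12 × 10^-7

Molar solubility s = (6.15 x 10^-2 g/L) / (183.7 g/mol) = 3.348 x 10^-4 M.
SrSO4(s) ⇌ Sr^2+ + SO4^2-
For each mole of SrSO4 that dissolves: [Sr^2+] = s, [SO4^2-] = s.
Ksp = [Sr^2+][SO4^2-]
Ksp = (s)(s) = s^2
With s = 3.348 × 10^-4: Ksp = 1.12 x 10^-7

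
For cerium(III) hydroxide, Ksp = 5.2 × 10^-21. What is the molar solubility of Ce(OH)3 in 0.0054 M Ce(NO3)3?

Ce(OH)3(s) <=> Ce^3+ + 3 OH^-
Ksp = [Ce^3+][OH^-]^3
Let s = moles of Ce(OH)3 that dissolve per litre. [Ce^3+] = 0.0054 + s ≈ 0.0054, [OH^-] = 3s (Ksp is small, so little additional dissolves).
Ksp ≈ 0.0054 × (3s)^3
s = 3.3 × 10^-7 M
Check: s = 3.3 × 10^-7 ≪ 0.0054, so the approximation is valid.

3.3 x 10^-7 M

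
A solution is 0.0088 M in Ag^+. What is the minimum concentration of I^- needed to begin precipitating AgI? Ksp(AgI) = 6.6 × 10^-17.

AgI(s) <=> Ag^+ + I^-
Ksp = [Ag^+][I^-]
Precipitation begins when Q = Ksp. With [Ag^+] = 0.0088 M:
6.6 × 10^-17 = (0.0088) × [I^-]
[I^-] = (6.6 × 10^-17 / 8.8 x 10^-3) = 7.5 × 10^-15 M

[I^-] ≈ 7.5 × 10^-15 M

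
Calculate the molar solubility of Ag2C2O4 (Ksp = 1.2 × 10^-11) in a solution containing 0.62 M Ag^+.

Ag2C2O4(s) <=> 2 Ag^+ + C2O4^2-
Ksp = [Ag^+]^2[C2O4^2-]
Let s = moles of Ag2C2O4 that dissolve per litre. [Ag^+] = 0.62 + 2s ≈ 0.62, [C2O4^2-] = s (common-ion effect: Ag^+ is already 0.62 M).
Ksp ≈ (0.62)^2 × s
s = 3.1 × 10^-11 M
Check: 2s = 6.2 × 10^-11 ≪ 0.62, so the approximation is valid.

3.1e-11 M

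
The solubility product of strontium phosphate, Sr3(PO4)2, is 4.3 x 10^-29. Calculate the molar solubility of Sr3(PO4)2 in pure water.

8.3e-7 M

Sr3(PO4)2(s) ⇌ 3 Sr^2+(aq) + 2 PO4^3-(aq)
Ksp = [Sr^2+]^3[PO4^3-]^2
If s mol/L of Sr3(PO4)2 dissolves, [Sr^2+] = 3s and [PO4^3-] = 2s.
Ksp = (3s)^3(2s)^2 = 108s^5
Solving, s = (4.3 x 10^-29/108)^(1/5) = 8.3 x 10^-7 M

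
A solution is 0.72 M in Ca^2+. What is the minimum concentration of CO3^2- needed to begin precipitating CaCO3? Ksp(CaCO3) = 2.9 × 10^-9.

CaCO3(s) ⇌ Ca^2+(aq) + CO3^2-(aq)
Ksp = [Ca^2+][CO3^2-]
Precipitation begins when Q = Ksp. With [Ca^2+] = 0.72 M:
2.9 × 10^-9 = (0.72) × [CO3^2-]
[CO3^2-] = (2.9 × 10^-9 / 7.2 × 10^-1) = 4.0 × 10^-9 M

[CO3^2-] = 4.0e-9 M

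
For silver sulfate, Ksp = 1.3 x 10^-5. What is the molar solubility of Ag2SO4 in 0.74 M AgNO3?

s = 2.4 × 10^-5 M

Ag2SO4(s) ⇌ 2 Ag^+ + SO4^2-
Ksp = [Ag^+]^2[SO4^2-]
If s mol/L dissolves here, [Ag^+] = 0.74 + 2s ≈ 0.74, [SO4^2-] = s (since Ag^+ from AgNO3 dominates).
Ksp ≈ (0.74)^2 × s
s = 2.4 × 10^-5 M
Check: 2s = 4.7 × 10^-5 ≪ 0.74, so the approximation is valid.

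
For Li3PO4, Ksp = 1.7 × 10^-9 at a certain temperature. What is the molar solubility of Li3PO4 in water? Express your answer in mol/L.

s = 2.8 × 10^-3 M

Li3PO4(s) <=> 3 Li^+ + PO4^3-
Ksp = [Li^+]^3[PO4^3-]
For each mole of Li3PO4 that dissolves: [Li^+] = 3s, [PO4^3-] = s.
So Ksp = (3s)^3 × s = 27s^4
s^4 = 1.7 × 10^-9 / 27, so s = 2.8 × 10^-3 M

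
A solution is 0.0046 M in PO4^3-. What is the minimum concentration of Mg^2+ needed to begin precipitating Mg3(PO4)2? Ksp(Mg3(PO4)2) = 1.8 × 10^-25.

Mg3(PO4)2(s) <=> 3 Mg^2+ + 2 PO4^3-
Ksp = [Mg^2+]^3[PO4^3-]^2
Precipitation begins when Q = Ksp. With [PO4^3-] = 0.0046 M:
1.8 × 10^-25 = (0.0046)^2 × [Mg^2+]^3
[Mg^2+] = (1.8 × 10^-25 / 2.12 × 10^-5)^(1/3) = 2.0 × 10^-7 M

[Mg^2+] = 2.0 × 10^-7 M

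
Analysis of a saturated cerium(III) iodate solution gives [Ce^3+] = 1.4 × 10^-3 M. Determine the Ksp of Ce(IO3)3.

Ce(IO3)3(s) ⇌ Ce^3+ + 3 IO3^-
Stoichiometry gives [IO3^-] = (3/1)[Ce^3+] = 4.20 × 10^-3 M.
Ksp = [Ce^3+][IO3^-]^3
Ksp = 1.4 x 10^-3 × (4.20 × 10^-3)^3 = 1.0 × 10^-10

Ksp ≈ 1.0 × 10^-10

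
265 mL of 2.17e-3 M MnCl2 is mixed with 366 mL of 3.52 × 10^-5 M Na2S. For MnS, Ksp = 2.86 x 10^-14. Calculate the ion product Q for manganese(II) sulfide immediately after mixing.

Total volume = 265 + 366 = 631 mL.
[Mn^2+] = 2.17 × 10^-3 × (265/631) = 9.113 × 10^-4 M
[S^2-] = 3.52 x 10^-5 × (366/631) = 2.042 x 10^-5 M
MnS(s) <=> Mn^2+ + S^2-, so Q = [Mn^2+][S^2-]
Q = (9.113 x 10^-4)(2.042 × 10^-5) = 1.86 x 10^-8
Q > Ksp, so MnS will precipitate.

Q ≈ 1.86 × 10^-8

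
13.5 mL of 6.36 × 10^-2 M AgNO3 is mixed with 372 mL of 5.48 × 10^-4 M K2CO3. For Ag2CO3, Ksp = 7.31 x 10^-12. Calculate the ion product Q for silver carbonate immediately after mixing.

Total volume = 13.5 + 372 = 385.5 mL.
[Ag^+] = 6.36 × 10^-2 × (13.5/385.5) = 2.227 × 10^-3 M
[CO3^2-] = 5.48 x 10^-4 × (372/385.5) = 5.288 × 10^-4 M
Ag2CO3(s) ⇌ 2 Ag^+(aq) + CO3^2-(aq), so Q = [Ag^+]^2[CO3^2-]
Q = (2.227 x 10^-3)^2(5.288 x 10^-4) = 2.62 × 10^-9
Q > Ksp, so Ag2CO3 will precipitate.

2.62 x 10^-9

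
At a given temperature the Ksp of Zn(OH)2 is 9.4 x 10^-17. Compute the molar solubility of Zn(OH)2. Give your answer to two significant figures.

Zn(OH)2(s) ⇌ Zn^2+(aq) + 2 OH^-(aq)
Ksp = [Zn^2+][OH^-]^2
Let s = molar solubility. Then [Zn^2+] = s and [OH^-] = 2s.
Substituting: Ksp = s(2s)^2 = 4s^3
Solving, s = (9.4 x 10^-17/4)^(1/3) = 2.9 × 10^-6 M

s = 2.9 x 10^-6 M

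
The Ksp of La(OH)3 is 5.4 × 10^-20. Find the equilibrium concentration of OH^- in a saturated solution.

[OH^-] ≈ 2.0e-5 M

La(OH)3(s) <=> La^3+(aq) + 3 OH^-(aq)
Ksp = [La^3+][OH^-]^3
With molar solubility s: [La^3+] = s, [OH^-] = 3s.
Substituting: Ksp = s(3s)^3 = 27s^4
Solving, s = (5.4 × 10^-20/27)^(1/4) = 6.69 × 10^-6 M
[OH^-] = 3s = 2.0 x 10^-5 M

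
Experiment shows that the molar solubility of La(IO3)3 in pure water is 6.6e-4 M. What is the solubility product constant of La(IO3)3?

Ksp = 5.1e-12

La(IO3)3(s) ⇌ La^3+(aq) + 3 IO3^-(aq)
For each mole of La(IO3)3 that dissolves: [La^3+] = s, [IO3^-] = 3s.
Ksp = [La^3+][IO3^-]^3
Ksp = s(3s)^3 = 27s^4
With s = 6.6 × 10^-4: Ksp = 5.1 × 10^-12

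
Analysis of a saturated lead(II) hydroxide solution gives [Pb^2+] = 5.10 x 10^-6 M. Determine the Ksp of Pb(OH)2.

Pb(OH)2(s) ⇌ Pb^2+(aq) + 2 OH^-(aq)
Stoichiometry gives [OH^-] = (2/1)[Pb^2+] = 1.020 × 10^-5 M.
Ksp = [Pb^2+][OH^-]^2
Ksp = 5.10 × 10^-6 × (1.020 × 10^-5)^2 = 5.31 x 10^-16

Ksp ≈ 5.31 × 10^-16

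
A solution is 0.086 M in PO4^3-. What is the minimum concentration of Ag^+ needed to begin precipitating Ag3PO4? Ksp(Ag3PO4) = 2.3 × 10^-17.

Ag3PO4(s) ⇌ 3 Ag^+ + PO4^3-
Ksp = [Ag^+]^3[PO4^3-]
Precipitation begins when Q = Ksp. With [PO4^3-] = 0.086 M:
2.3 × 10^-17 = (0.086) × [Ag^+]^3
[Ag^+] = (2.3 × 10^-17 / 8.6 × 10^-2)^(1/3) = 6.4 × 10^-6 M

[Ag^+] ≈ 6.4 x 10^-6 M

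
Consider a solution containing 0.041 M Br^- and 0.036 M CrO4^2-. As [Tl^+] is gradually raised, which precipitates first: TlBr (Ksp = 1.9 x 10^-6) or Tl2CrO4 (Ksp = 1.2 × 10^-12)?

Tl2CrO4

Precipitation of each salt starts when its ion product equals its Ksp.
For TlBr: 1.9 x 10^-6 = 0.041 × [Tl^+]  ⇒  [Tl^+] = 4.6 x 10^-5 M.
For Tl2CrO4: 1.2 × 10^-12 = 0.036 × [Tl^+]^2  ⇒  [Tl^+] = 5.8 × 10^-6 M.
The salt with the lower threshold [Tl^+] precipitates first: Tl2CrO4.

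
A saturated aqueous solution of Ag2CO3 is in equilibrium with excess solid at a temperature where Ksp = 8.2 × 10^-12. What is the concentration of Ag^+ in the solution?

Ag2CO3(s) ⇌ 2 Ag^+(aq) + CO3^2-(aq)
Ksp = [Ag^+]^2[CO3^2-]
Let s = molar solubility. Then [Ag^+] = 2s and [CO3^2-] = s.
Ksp = (2s)^2s = 4s^3
s = (8.2 × 10^-12 / 4)^(1/3) = 1.27 × 10^-4 M
[Ag^+] = 2s = 2.5 × 10^-4 M

[Ag^+] = 2.5 x 10^-4 M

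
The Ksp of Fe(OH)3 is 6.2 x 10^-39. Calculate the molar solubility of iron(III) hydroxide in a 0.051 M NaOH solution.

s = 4.7e-35 M

Fe(OH)3(s) ⇌ Fe^3+ + 3 OH^-
Ksp = [Fe^3+][OH^-]^3
If s mol/L dissolves here, [Fe^3+] = s, [OH^-] = 0.051 + 3s ≈ 0.051 (Ksp is small, so little additional dissolves).
Ksp ≈ s × (0.051)^3
s = 4.7 x 10^-35 M
Check: 3s = 1.4 x 10^-34 ≪ 0.051, so the approximation is valid.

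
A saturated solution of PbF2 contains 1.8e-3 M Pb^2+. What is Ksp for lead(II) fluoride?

Ksp ≈ 2.3e-8

PbF2(s) <=> Pb^2+ + 2 F^-
Stoichiometry gives [F^-] = (2/1)[Pb^2+] = 3.60 × 10^-3 M.
Ksp = [Pb^2+][F^-]^2
Ksp = 1.8 × 10^-3 × (3.60 x 10^-3)^2 = 2.3 × 10^-8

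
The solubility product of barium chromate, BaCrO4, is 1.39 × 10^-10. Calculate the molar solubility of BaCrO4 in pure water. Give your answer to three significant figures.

BaCrO4(s) ⇌ Ba^2+(aq) + CrO4^2-(aq)
Ksp = [Ba^2+][CrO4^2-]
Let s = molar solubility. Then [Ba^2+] = s and [CrO4^2-] = s.
Ksp = (s)(s) = s^2
s = √(1.39 × 10^-10) = 1.18 × 10^-5 M

1.18 × 10^-5 M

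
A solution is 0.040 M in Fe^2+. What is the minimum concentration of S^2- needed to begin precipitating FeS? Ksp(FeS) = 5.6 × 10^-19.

FeS(s) ⇌ Fe^2+(aq) + S^2-(aq)
Ksp = [Fe^2+][S^2-]
Precipitation begins when Q = Ksp. With [Fe^2+] = 0.040 M:
5.6 × 10^-19 = (0.040) × [S^2-]
[S^2-] = (5.6 × 10^-19 / 4.0 x 10^-2) = 1.4 × 10^-17 M

[S^2-] = 1.4 × 10^-17 M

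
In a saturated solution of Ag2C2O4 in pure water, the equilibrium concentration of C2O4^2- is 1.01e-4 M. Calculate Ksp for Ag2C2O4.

Ag2C2O4(s) <=> 2 Ag^+(aq) + C2O4^2-(aq)
Stoichiometry gives [Ag^+] = (2/1)[C2O4^2-] = 2.020 x 10^-4 M.
Ksp = [Ag^+]^2[C2O4^2-]
Ksp = (2.020 × 10^-4)^2 × 1.01 × 10^-4 = 4.12 × 10^-12

Ksp ≈ 4.12e-12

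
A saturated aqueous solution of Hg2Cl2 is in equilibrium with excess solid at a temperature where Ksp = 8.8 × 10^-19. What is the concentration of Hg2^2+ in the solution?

Hg2Cl2(s) <=> Hg2^2+ + 2 Cl^-
Ksp = [Hg2^2+][Cl^-]^2
If s mol/L of Hg2Cl2 dissolves, [Hg2^2+] = s and [Cl^-] = 2s.
Substituting: Ksp = s(2s)^2 = 4s^3
Solving, s = (8.8 × 10^-19/4)^(1/3) = 6.04 x 10^-7 M
[Hg2^2+] = s = 6.0 × 10^-7 M

[Hg2^2+] ≈ 6.0e-7 M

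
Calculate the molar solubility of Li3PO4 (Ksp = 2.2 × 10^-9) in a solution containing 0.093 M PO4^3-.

9.6e-4 M

Li3PO4(s) ⇌ 3 Li^+(aq) + PO4^3-(aq)
Ksp = [Li^+]^3[PO4^3-]
If s mol/L dissolves here, [Li^+] = 3s, [PO4^3-] = 0.093 + s ≈ 0.093 (common-ion effect: PO4^3- is already 0.093 M).
Ksp ≈ (3s)^3 × 0.093
s = 9.6 x 10^-4 M
Check: s = 9.6 × 10^-4 ≪ 0.093, so the approximation is valid.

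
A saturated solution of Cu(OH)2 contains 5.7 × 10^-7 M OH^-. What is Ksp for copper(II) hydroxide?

Ksp ≈ 9.3e-20

Cu(OH)2(s) <=> Cu^2+(aq) + 2 OH^-(aq)
Stoichiometry gives [Cu^2+] = (1/2)[OH^-] = 2.85 × 10^-7 M.
Ksp = [Cu^2+][OH^-]^2
Ksp = 2.85 × 10^-7 × (5.7 × 10^-7)^2 = 9.3 x 10^-20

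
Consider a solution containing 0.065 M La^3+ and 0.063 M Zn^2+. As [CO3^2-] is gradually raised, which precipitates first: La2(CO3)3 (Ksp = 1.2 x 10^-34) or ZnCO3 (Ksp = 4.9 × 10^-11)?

Each salt begins to precipitate when Q = Ksp, i.e. when [CO3^2-] reaches its threshold.
For La2(CO3)3: 1.2 x 10^-34 = (0.065)^2 × [CO3^2-]^3  ⇒  [CO3^2-] = 3.1 × 10^-11 M.
For ZnCO3: 4.9 × 10^-11 = 0.063 × [CO3^2-]  ⇒  [CO3^2-] = 7.8 × 10^-10 M.
The salt with the lower threshold [CO3^2-] precipitates first: La2(CO3)3.

La2(CO3)3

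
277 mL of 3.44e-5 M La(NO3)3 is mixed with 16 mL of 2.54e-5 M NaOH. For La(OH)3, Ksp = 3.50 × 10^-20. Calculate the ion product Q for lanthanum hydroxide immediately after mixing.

Q = 8.68 × 10^-23

Total volume = 277 + 16 = 293 mL.
[La^3+] = 3.44 x 10^-5 × (277/293) = 3.252 × 10^-5 M
[OH^-] = 2.54 x 10^-5 × (16/293) = 1.387 x 10^-6 M
La(OH)3(s) ⇌ La^3+(aq) + 3 OH^-(aq), so Q = [La^3+][OH^-]^3
Q = (3.252 × 10^-5)(1.387 × 10^-6)^3 = 8.68 × 10^-23
Q < Ksp, so no precipitate of La(OH)3 forms.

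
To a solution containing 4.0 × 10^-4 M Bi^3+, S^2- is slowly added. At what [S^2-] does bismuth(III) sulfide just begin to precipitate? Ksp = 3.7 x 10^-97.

Bi2S3(s) <=> 2 Bi^3+ + 3 S^2-
Ksp = [Bi^3+]^2[S^2-]^3
Precipitation begins when Q = Ksp. With [Bi^3+] = 4.0 × 10^-4 M:
3.7 x 10^-97 = (4.0 × 10^-4)^2 × [S^2-]^3
[S^2-] = (3.7 x 10^-97 / 1.60 x 10^-7)^(1/3) = 1.3 x 10^-30 M

[S^2-] ≈ 1.3 x 10^-30 M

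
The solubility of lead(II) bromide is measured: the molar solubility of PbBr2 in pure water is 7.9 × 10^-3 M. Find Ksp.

PbBr2(s) ⇌ Pb^2+(aq) + 2 Br^-(aq)
If s mol/L of PbBr2 dissolves, [Pb^2+] = s and [Br^-] = 2s.
Ksp = [Pb^2+][Br^-]^2
Ksp = s(2s)^2 = 4s^3
Ksp = 4 × (7.9 x 10^-3)^3 = 2.0 × 10^-6

Ksp ≈ 2.0 × 10^-6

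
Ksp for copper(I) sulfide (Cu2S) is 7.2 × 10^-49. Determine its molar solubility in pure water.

5.6e-17 M

Cu2S(s) ⇌ 2 Cu^+ + S^2-
Ksp = [Cu^+]^2[S^2-]
For each mole of Cu2S that dissolves: [Cu^+] = 2s, [S^2-] = s.
Ksp = (2s)^2s = 4s^3
s^3 = 7.2 × 10^-49 / 4, so s = 5.6 × 10^-17 M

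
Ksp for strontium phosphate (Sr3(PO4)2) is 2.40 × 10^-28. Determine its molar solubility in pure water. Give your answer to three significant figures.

1.17 × 10^-6 M

Sr3(PO4)2(s) <=> 3 Sr^2+(aq) + 2 PO4^3-(aq)
Ksp = [Sr^2+]^3[PO4^3-]^2
For each mole of Sr3(PO4)2 that dissolves: [Sr^2+] = 3s, [PO4^3-] = 2s.
So Ksp = (3s)^3 × (2s)^2 = 108s^5
s^5 = 2.40 × 10^-28 / 108, so s = 1.17 x 10^-6 M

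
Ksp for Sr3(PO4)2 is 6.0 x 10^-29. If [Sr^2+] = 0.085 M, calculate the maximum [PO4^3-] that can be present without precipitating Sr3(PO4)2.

Sr3(PO4)2(s) ⇌ 3 Sr^2+(aq) + 2 PO4^3-(aq)
Ksp = [Sr^2+]^3[PO4^3-]^2
Precipitation begins when Q = Ksp. With [Sr^2+] = 0.085 M:
6.0 x 10^-29 = (0.085)^3 × [PO4^3-]^2
[PO4^3-] = (6.0 x 10^-29 / 6.14 x 10^-4)^(1/2) = 3.1 × 10^-13 M

3.1e-13 M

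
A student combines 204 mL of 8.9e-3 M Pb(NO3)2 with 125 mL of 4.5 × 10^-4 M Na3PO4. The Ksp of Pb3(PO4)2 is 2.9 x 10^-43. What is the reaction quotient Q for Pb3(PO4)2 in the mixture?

Q = 4.9 × 10^-15

Total volume = 204 + 125 = 329 mL.
[Pb^2+] = 8.9 × 10^-3 × (204/329) = 5.52 x 10^-3 M
[PO4^3-] = 4.5 × 10^-4 × (125/329) = 1.71 × 10^-4 M
Pb3(PO4)2(s) <=> 3 Pb^2+(aq) + 2 PO4^3-(aq), so Q = [Pb^2+]^3[PO4^3-]^2
Q = (5.52 × 10^-3)^3(1.71 × 10^-4)^2 = 4.9 x 10^-15
Q > Ksp, so Pb3(PO4)2 will precipitate.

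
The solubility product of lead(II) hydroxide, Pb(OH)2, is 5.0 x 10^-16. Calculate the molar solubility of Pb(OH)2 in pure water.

5.0 × 10^-6 M

Pb(OH)2(s) ⇌ Pb^2+(aq) + 2 OH^-(aq)
Ksp = [Pb^2+][OH^-]^2
Let s = molar solubility. Then [Pb^2+] = s and [OH^-] = 2s.
Substituting: Ksp = s(2s)^2 = 4s^3
s^3 = 5.0 x 10^-16 / 4, so s = 5.0 x 10^-6 M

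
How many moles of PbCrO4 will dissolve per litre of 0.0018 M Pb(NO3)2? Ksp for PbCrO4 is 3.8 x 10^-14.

s = 2.1 × 10^-11 M

PbCrO4(s) ⇌ Pb^2+(aq) + CrO4^2-(aq)
Ksp = [Pb^2+][CrO4^2-]
If s mol/L dissolves here, [Pb^2+] = 0.0018 + s ≈ 0.0018, [CrO4^2-] = s (Ksp is small, so little additional dissolves).
Ksp ≈ 0.0018 × s
s = 2.1 × 10^-11 M
Check: s = 2.1 × 10^-11 ≪ 0.0018, so the approximation is valid.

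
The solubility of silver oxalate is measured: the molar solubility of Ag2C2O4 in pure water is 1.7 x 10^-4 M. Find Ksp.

Ksp = 2.0 × 10^-11

Ag2C2O4(s) <=> 2 Ag^+(aq) + C2O4^2-(aq)
Let s = molar solubility. Then [Ag^+] = 2s and [C2O4^2-] = s.
Ksp = [Ag^+]^2[C2O4^2-]
Substituting: Ksp = (2s)^2s = 4s^3
Ksp = 4 × (1.7 x 10^-4)^3 = 2.0 × 10^-11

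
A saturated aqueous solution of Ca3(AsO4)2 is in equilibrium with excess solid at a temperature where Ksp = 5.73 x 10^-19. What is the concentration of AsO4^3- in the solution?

Ca3(AsO4)2(s) <=> 3 Ca^2+(aq) + 2 AsO4^3-(aq)
Ksp = [Ca^2+]^3[AsO4^3-]^2
With molar solubility s: [Ca^2+] = 3s, [AsO4^3-] = 2s.
So Ksp = (3s)^3 × (2s)^2 = 108s^5
s^5 = 5.73 x 10^-19 / 108, so s = 8.809 × 10^-5 M
[AsO4^3-] = 2s = 1.76 x 10^-4 M

[AsO4^3-] = 1.76 × 10^-4 M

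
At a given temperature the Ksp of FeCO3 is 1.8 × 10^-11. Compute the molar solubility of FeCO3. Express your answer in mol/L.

FeCO3(s) ⇌ Fe^2+ + CO3^2-
Ksp = [Fe^2+][CO3^2-]
For each mole of FeCO3 that dissolves: [Fe^2+] = s, [CO3^2-] = s.
Ksp = (s)(s) = s^2
s = (1.8 × 10^-11)^(1/2) = 4.2 x 10^-6 M

s ≈ 4.2 × 10^-6 M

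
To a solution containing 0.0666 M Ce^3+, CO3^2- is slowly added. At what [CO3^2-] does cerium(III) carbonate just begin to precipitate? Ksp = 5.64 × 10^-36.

[CO3^2-] = 1.08e-11 M

Ce2(CO3)3(s) <=> 2 Ce^3+(aq) + 3 CO3^2-(aq)
Ksp = [Ce^3+]^2[CO3^2-]^3
Precipitation begins when Q = Ksp. With [Ce^3+] = 0.0666 M:
5.64 × 10^-36 = (0.0666)^2 × [CO3^2-]^3
[CO3^2-] = (5.64 × 10^-36 / 4.436 x 10^-3)^(1/3) = 1.08 × 10^-11 M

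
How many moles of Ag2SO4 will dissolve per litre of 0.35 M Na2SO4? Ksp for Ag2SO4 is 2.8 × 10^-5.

4.5 × 10^-3 M

Ag2SO4(s) ⇌ 2 Ag^+ + SO4^2-
Ksp = [Ag^+]^2[SO4^2-]
Let s = moles of Ag2SO4 that dissolve per litre. [Ag^+] = 2s, [SO4^2-] = 0.35 + s ≈ 0.35 (Ksp is small, so little additional dissolves).
Ksp ≈ (2s)^2 × 0.35
s = 4.5 × 10^-3 M
Check: s = 4.5 × 10^-3 ≪ 0.35, so the approximation is valid.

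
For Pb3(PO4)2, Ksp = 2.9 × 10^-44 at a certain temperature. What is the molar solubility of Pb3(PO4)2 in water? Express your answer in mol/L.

s ≈ 7.7e-10 M

Pb3(PO4)2(s) ⇌ 3 Pb^2+ + 2 PO4^3-
Ksp = [Pb^2+]^3[PO4^3-]^2
Let s = molar solubility. Then [Pb^2+] = 3s and [PO4^3-] = 2s.
Substituting: Ksp = (3s)^3(2s)^2 = 108s^5
s^5 = 2.9 × 10^-44 / 108, so s = 7.7 x 10^-10 M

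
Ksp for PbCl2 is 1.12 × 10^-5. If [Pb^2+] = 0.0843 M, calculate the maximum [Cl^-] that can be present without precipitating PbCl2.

PbCl2(s) ⇌ Pb^2+ + 2 Cl^-
Ksp = [Pb^2+][Cl^-]^2
Precipitation begins when Q = Ksp. With [Pb^2+] = 0.0843 M:
1.12 × 10^-5 = (0.0843) × [Cl^-]^2
[Cl^-] = (1.12 × 10^-5 / 8.43 × 10^-2)^(1/2) = 1.15 x 10^-2 M

[Cl^-] = 1.15e-2 M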